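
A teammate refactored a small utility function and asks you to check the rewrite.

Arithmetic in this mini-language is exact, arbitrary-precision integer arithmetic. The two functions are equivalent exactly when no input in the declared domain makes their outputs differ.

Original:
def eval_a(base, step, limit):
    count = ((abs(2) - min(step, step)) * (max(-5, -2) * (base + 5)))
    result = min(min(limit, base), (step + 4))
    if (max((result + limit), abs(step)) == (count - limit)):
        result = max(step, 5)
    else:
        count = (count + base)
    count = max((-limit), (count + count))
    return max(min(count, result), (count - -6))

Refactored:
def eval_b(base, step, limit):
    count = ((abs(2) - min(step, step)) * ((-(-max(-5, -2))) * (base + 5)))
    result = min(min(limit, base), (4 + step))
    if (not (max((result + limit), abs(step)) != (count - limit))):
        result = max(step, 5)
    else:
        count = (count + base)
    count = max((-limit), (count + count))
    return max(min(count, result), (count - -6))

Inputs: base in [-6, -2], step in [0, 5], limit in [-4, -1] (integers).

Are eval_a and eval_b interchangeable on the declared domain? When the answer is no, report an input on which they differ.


Differences: boolean connective usage differs, comparison usage differs — yet all 120 inputs agree.
verdict: equivalent


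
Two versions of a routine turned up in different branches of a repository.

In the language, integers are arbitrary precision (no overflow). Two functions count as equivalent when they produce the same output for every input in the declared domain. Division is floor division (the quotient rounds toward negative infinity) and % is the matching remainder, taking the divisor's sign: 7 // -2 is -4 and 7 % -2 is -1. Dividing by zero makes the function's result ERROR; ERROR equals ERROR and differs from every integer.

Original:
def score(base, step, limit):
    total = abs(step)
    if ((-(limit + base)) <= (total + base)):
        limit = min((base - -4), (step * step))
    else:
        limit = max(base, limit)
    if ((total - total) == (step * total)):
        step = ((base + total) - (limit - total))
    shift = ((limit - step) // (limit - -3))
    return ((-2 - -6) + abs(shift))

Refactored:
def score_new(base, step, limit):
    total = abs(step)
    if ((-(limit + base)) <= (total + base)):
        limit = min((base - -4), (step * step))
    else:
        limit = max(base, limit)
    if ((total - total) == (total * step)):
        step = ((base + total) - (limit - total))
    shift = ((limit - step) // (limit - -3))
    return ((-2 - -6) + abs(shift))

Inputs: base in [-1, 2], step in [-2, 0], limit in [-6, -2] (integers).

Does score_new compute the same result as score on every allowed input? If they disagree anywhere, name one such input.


This is a faithful refactor — same computation, different form, but the computed results match everywhere.
As a probe, take base=1, step=-1, limit=-3: score runs total becomes 1; next ((-(limit + base)) <= (total + base)) evaluates to true; next limit becomes 1; next ((total - total) == (step * total)) evaluates to false; next shift becomes 0; next final value 4; score_new runs total becomes 1; next ((-(limit + base)) <= (total + base)) evaluates to true; next limit becomes 1; next ((total - total) == (total * step)) evaluates to false; next shift becomes 0; next final value 4; both end at 4.
An exhaustive pass over the 60 declared inputs shows identical outputs.
verdict: equivalent


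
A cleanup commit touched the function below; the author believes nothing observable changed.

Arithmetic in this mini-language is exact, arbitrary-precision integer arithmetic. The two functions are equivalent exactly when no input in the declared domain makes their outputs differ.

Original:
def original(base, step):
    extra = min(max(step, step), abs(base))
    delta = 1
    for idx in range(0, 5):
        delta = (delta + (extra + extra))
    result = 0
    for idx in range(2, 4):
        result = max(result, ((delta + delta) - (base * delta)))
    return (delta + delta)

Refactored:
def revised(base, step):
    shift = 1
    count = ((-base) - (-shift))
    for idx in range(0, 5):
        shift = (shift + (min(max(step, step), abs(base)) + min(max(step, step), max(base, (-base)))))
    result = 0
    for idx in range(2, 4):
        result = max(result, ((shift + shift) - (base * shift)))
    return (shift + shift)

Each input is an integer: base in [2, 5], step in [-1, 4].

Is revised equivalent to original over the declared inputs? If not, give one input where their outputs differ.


This is a faithful refactor — arithmetic usage differs; also local variable names differ; also min/max/abs usage differs, but the computed results match everywhere.
Tracing base=3, step=0: original: extra = 0; delta = 1; [idx=0]; delta = 1; [idx=1]; delta = 1; [idx=2]; delta = 1; [idx=3]; delta = 1; [idx=4]; delta = 1; result = 0; [idx=2]; result = 0; [idx=3]; result = 0; return 2 | revised: shift = 1; count = -2; [idx=0]; shift = 1; [idx=1]; shift = 1; [idx=2]; shift = 1; [idx=3]; shift = 1; [idx=4]; shift = 1; result = 0; [idx=2]; result = 0; [idx=3]; result = 0; return 2 — matching result 2.
An exhaustive pass over the 24 declared inputs shows identical outputs.
verdict: equivalent


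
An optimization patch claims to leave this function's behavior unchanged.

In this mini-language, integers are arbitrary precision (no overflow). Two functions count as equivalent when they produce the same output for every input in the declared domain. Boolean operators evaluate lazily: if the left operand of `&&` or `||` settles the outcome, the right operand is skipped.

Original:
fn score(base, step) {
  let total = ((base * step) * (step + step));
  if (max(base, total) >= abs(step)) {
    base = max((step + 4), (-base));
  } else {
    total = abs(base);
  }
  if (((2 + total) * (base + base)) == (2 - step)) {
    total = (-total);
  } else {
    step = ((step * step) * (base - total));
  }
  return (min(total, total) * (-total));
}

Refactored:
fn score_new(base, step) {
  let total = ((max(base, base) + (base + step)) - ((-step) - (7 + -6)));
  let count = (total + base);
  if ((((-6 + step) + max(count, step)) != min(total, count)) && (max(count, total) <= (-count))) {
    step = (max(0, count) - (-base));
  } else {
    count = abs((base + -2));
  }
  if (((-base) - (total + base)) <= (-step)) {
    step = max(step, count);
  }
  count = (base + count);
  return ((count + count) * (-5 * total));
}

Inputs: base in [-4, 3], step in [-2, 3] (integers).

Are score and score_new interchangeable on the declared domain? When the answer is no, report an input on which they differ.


Evaluate both at base=-4, step=-2.
score: total = -32; (max(base, total) >= abs(step)) -> false; total = 4; (((2 + total) * (base + base)) == (2 - step)) -> false; step = -32; return -16
score_new: total = -11; count = -15; ((((-6 + step) + max(count, step)) != min(total, count)) && (max(count, total) <= (-count))) -> true; step = -4; (((-base) - (total + base)) <= (-step)) -> false; count = -19; return -2090
-16 and -2090 differ, so these are not the same function on this domain.
verdict: not equivalent; witness: base=-4, step=-2


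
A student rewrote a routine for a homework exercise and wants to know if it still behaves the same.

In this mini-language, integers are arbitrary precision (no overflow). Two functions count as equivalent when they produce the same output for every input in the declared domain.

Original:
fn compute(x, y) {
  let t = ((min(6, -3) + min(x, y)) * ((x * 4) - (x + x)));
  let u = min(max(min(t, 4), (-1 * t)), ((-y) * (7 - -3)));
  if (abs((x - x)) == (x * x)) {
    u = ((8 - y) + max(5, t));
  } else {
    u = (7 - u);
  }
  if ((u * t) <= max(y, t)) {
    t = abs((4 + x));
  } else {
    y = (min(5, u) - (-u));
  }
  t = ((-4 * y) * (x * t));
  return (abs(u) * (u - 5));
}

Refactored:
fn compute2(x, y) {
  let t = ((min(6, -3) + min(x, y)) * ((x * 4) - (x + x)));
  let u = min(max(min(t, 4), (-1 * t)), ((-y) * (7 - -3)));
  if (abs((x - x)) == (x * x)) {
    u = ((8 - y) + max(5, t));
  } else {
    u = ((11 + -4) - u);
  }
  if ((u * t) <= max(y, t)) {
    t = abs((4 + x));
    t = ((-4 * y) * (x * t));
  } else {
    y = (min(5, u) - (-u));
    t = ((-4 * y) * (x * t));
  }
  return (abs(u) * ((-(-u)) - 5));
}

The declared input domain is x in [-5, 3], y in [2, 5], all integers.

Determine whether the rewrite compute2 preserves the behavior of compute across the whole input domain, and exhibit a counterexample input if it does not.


Behavior is preserved: although constant usage differs; also arithmetic usage differs; also statement counts differ, the outputs never diverge.
Spot check at x=0, y=5 — compute: t = 0; u = -50; (abs((x - x)) == (x * x)) -> true; u = 8; ((u * t) <= max(y, t)) -> true; t = 4; t = 0; return 24. compute2: t = 0; u = -50; (abs((x - x)) == (x * x)) -> true; u = 8; ((u * t) <= max(y, t)) -> true; t = 4; t = 0; return 24. Both give 24.
Across all 36 domain points the two functions coincide.
verdict: equivalent


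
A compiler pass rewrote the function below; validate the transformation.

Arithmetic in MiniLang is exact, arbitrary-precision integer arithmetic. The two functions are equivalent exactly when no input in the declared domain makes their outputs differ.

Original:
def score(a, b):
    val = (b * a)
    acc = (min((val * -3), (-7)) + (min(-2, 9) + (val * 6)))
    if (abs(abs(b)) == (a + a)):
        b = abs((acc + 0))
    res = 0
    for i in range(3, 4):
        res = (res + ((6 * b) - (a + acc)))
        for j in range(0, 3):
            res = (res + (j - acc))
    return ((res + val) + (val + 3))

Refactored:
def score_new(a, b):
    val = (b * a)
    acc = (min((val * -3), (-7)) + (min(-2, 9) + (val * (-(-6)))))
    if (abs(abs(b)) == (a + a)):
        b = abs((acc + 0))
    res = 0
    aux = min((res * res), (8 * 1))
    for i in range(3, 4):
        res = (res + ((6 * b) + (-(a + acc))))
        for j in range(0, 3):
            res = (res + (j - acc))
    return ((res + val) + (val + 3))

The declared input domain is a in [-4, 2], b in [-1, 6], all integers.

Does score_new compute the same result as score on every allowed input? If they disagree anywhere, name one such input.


Equivalent — the differences include constant usage differs; and statement counts differ; and arithmetic usage differs; and min/max/abs usage differs; and local variable names differ, yet no declared input distinguishes the two.
Tracing a=-1, b=6: score: val=-6, then acc=-45, then (abs(abs(b)) == (a + a)) is false, then res=0, then (i=3), then res=82, then (j=0), then res=127, then (j=1), then res=173, then (j=2), then res=220, then returns 211 | score_new: val=-6, then acc=-45, then (abs(abs(b)) == (a + a)) is false, then res=0, then aux=0, then (i=3), then res=82, then (j=0), then res=127, then (j=1), then res=173, then (j=2), then res=220, then returns 211 — matching result 211.
Checked all 56 inputs in the declared domain: the outputs agree on every one.
verdict: equivalent


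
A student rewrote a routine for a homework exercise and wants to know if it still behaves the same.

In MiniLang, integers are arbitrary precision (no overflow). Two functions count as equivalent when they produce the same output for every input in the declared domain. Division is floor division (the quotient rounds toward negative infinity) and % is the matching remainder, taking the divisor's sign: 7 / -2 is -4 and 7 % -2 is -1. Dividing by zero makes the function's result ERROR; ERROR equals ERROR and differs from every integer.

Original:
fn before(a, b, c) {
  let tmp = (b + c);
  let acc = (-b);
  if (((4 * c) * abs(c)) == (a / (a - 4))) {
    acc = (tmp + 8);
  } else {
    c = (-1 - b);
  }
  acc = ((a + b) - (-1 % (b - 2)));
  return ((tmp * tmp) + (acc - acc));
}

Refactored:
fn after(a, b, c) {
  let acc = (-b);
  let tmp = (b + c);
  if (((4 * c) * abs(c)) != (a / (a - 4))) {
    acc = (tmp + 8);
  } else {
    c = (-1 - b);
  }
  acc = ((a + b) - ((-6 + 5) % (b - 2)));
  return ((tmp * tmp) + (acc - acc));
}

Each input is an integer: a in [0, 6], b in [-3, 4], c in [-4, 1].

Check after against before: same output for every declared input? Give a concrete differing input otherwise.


Although `(((4 * c) * abs(c)) == (a / (a - 4)))` became `(((4 * c) * abs(c)) != (a / (a - 4)))`, no input in the stated domain can expose it; all 336 inputs agree.
verdict: equivalent


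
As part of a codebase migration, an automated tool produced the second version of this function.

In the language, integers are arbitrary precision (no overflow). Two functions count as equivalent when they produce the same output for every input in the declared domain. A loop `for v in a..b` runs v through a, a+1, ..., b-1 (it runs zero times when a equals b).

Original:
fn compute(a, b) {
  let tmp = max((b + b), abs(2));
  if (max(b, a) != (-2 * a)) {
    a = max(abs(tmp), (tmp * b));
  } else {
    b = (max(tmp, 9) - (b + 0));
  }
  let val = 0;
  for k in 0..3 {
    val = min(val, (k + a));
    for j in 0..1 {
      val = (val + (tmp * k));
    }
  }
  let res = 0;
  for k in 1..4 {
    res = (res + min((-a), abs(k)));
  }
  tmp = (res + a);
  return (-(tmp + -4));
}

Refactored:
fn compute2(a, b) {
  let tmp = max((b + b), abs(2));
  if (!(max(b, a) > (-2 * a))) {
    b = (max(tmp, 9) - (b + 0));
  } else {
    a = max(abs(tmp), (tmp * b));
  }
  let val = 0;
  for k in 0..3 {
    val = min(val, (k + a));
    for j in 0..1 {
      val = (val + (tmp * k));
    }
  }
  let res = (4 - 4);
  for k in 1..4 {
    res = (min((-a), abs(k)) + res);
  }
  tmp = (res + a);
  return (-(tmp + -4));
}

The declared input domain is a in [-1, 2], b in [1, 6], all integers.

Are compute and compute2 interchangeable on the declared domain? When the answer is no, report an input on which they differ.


Not equivalent: a=-1, b=1 separates them (8 vs 2).
compute: tmp=2, then (max(b, a) != (-2 * a)) is true, then a=2, then val=0, then (k=0), then val=0, then (j=0), then val=0, then (k=1), then val=0, then (j=0), then val=2, then (k=2), then val=2, then (j=0), then val=6, then res=0, then (k=1), then res=-2, then (k=2), then res=-4, then (k=3), then res=-6, then tmp=-4, then returns 8
compute2: tmp=2, then (!(max(b, a) > (-2 * a))) is true, then b=8, then val=0, then (k=0), then val=-1, then (j=0), then val=-1, then (k=1), then val=-1, then (j=0), then val=1, then (k=2), then val=1, then (j=0), then val=5, then res=0, then (k=1), then res=1, then (k=2), then res=2, then (k=3), then res=3, then tmp=2, then returns 2
verdict: not equivalent; witness: a=-1, b=1


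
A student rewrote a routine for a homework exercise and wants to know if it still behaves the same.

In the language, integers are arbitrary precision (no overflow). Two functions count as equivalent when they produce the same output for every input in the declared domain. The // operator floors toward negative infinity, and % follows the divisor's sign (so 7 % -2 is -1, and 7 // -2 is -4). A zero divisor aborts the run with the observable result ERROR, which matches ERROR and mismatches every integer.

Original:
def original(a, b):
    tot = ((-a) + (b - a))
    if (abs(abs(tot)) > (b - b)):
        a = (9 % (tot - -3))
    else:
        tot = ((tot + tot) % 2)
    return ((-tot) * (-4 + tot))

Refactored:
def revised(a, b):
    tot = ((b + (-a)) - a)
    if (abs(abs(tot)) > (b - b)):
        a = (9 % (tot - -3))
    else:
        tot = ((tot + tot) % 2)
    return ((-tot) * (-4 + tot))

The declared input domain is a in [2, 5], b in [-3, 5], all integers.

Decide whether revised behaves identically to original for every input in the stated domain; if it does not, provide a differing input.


The two are interchangeable: same computation, different form, and every declared input agrees.
As a probe, take a=4, b=-1: original runs tot := -9 | (abs(abs(tot)) > (b - b)): true | a := -3 | result -117; revised runs tot := -9 | (abs(abs(tot)) > (b - b)): true | a := -3 | result -117; both end at -117.
Checked all 36 inputs in the declared domain: the outputs agree on every one.
verdict: equivalent


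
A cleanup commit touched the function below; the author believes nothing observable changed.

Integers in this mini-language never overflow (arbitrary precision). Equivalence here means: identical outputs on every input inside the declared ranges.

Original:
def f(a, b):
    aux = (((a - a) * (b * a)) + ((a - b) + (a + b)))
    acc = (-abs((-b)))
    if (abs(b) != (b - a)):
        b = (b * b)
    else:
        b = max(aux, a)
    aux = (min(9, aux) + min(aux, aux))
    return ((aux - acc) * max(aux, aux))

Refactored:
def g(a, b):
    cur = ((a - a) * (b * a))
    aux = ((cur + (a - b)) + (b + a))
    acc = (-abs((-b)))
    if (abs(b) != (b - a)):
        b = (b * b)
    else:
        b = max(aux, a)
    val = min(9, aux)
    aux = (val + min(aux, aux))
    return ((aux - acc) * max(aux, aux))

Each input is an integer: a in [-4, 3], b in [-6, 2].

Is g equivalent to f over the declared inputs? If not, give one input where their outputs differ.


Equivalent — the differences include statement counts differ; local variable names differ, yet no declared input distinguishes the two.
Spot check at a=-3, b=-5 — f: aux := -6 | acc := -5 | (abs(b) != (b - a)): true | b := 25 | aux := -12 | result 84. g: cur := 0 | aux := -6 | acc := -5 | (abs(b) != (b - a)): true | b := 25 | val := -6 | aux := -12 | result 84. Both give 84.
An exhaustive pass over the 72 declared inputs shows identical outputs.
verdict: equivalent


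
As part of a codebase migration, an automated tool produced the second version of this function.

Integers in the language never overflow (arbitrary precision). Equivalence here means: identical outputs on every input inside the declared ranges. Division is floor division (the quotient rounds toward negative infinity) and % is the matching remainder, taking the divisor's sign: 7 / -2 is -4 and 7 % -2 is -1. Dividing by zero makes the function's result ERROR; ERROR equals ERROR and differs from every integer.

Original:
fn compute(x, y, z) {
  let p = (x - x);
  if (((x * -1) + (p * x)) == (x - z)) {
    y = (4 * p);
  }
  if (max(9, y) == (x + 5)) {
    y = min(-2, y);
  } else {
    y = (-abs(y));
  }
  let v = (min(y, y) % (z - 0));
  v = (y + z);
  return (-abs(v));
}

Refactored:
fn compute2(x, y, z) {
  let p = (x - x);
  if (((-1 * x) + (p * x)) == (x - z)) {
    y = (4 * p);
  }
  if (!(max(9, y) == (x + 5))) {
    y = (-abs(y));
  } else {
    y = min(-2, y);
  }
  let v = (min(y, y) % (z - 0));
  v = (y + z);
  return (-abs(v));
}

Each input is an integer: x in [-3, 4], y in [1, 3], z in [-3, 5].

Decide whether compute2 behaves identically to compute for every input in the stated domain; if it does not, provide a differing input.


Reading the diff, among the changes: boolean connective usage differs.
Spot check at x=4, y=3, z=-2 — compute: p=0, then (((x * -1) + (p * x)) == (x - z)) is false, then (max(9, y) == (x + 5)) is true, then y=-2, then v=0, then v=-4, then returns -4. compute2: p=0, then (((-1 * x) + (p * x)) == (x - z)) is false, then (!(max(9, y) == (x + 5))) is false, then y=-2, then v=0, then v=-4, then returns -4. Both give -4.
Every one of the 216 inputs gives matching results.
verdict: equivalent


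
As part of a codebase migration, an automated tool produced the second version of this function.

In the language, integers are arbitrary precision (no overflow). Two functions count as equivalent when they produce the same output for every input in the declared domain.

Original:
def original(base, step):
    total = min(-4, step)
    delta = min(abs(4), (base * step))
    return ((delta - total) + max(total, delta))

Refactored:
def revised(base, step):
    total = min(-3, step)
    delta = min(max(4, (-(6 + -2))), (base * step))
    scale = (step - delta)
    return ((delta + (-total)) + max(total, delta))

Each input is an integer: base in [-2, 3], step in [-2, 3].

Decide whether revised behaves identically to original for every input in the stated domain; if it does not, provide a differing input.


Evaluate both at base=-2, step=-2.
original: total = -4; delta = 4; return 12
revised: total = -3; delta = 4; scale = -6; return 11
12 against 11: the behavior changed.
verdict: not equivalent; witness: base=-2, step=-2


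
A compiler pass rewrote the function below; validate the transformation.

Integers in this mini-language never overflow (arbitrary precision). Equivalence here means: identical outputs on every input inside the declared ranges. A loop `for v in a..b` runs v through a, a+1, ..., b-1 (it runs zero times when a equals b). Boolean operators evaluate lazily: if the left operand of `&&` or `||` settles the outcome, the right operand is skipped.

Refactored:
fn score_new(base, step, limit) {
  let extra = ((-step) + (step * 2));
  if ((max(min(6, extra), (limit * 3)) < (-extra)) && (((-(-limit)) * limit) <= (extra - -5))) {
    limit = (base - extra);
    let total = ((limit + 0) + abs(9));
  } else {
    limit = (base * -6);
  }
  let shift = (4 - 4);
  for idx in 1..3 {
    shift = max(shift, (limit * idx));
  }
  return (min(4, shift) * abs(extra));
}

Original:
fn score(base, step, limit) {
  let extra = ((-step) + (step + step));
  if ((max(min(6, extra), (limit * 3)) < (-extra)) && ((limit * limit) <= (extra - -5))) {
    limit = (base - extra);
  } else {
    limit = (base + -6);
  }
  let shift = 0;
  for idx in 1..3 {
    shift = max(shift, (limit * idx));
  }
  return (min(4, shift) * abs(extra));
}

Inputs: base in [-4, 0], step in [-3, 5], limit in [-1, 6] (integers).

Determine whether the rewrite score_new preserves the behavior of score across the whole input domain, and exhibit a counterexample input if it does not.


Try base=-4, step=-3, limit=1.
score: extra becomes -3; next ((max(min(6, extra), (limit * 3)) < (-extra)) && ((limit * limit) <= (extra - -5))) evaluates to false; next limit becomes -10; next shift becomes 0; next at idx=1:; next shift becomes 0; next at idx=2:; next shift becomes 0; next final value 0
score_new: extra becomes -3; next ((max(min(6, extra), (limit * 3)) < (-extra)) && (((-(-limit)) * limit) <= (extra - -5))) evaluates to false; next limit becomes 24; next shift becomes 0; next at idx=1:; next shift becomes 24; next at idx=2:; next shift becomes 48; next final value 12
0 vs 12 — the two versions disagree here.
verdict: not equivalent; witness: base=-4, step=-3, limit=1


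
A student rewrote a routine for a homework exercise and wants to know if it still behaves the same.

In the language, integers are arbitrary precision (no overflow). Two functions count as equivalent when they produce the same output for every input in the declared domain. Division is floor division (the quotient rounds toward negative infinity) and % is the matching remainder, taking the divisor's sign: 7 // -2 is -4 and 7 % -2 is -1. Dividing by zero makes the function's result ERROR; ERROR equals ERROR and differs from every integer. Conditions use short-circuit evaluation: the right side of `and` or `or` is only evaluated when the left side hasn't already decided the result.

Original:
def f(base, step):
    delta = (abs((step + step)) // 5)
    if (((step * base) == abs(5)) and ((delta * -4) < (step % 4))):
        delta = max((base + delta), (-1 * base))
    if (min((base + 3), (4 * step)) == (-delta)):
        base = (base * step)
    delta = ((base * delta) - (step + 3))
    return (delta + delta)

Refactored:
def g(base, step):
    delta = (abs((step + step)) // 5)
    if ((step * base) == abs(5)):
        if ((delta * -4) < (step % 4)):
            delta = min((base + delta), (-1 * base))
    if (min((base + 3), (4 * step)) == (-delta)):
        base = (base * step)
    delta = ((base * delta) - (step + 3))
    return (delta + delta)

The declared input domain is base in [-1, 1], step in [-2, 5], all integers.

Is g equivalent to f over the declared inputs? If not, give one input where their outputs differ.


Input base=1, step=5: -10 from f versus -18 from g.
verdict: not equivalent; witness: base=1, step=5


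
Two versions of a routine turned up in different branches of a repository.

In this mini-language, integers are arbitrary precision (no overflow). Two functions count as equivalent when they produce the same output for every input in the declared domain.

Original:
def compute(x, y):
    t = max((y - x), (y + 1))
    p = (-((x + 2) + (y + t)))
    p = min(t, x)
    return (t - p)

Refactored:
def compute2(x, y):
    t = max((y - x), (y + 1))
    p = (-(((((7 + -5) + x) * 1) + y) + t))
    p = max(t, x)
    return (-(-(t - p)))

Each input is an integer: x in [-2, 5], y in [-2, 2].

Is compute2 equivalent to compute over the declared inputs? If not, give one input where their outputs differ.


On input x=-2, y=-2, compute returns 2 while compute2 returns 0.
verdict: not equivalent; witness: x=-2, y=-2


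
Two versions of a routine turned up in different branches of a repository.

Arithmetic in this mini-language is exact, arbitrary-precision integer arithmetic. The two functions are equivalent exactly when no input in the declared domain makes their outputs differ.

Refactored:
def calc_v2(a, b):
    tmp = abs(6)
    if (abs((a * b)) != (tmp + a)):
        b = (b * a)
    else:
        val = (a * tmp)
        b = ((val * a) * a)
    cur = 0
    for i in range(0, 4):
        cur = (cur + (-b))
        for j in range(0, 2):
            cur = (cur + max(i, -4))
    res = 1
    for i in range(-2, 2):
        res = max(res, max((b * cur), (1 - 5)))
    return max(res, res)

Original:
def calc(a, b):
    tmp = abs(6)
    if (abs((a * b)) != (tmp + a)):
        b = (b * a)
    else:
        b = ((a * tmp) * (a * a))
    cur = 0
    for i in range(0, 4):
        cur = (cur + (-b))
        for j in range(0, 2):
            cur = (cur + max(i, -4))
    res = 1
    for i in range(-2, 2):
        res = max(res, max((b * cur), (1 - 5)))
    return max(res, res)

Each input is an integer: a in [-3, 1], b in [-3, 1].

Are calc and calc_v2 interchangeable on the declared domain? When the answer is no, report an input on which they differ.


Behavior is preserved: although statement counts differ, and local variable names differ, the outputs never diverge.
One worked example (a=-1, b=-2) — calc: tmp := 6 | (abs((a * b)) != (tmp + a)): true | b := 2 | cur := 0 | iter i=0: | cur := -2 | iter j=0: | cur := -2 | iter j=1: | cur := -2 | iter i=1: | cur := -4 | iter j=0: | cur := -3 | iter j=1: | cur := -2 | iter i=2: | cur := -4 | iter j=0: | cur := -2 | iter j=1: | cur := 0 | iter i=3: | cur := -2 | iter j=0: | cur := 1 | iter j=1: | cur := 4 | res := 1 | iter i=-2: | res := 8 | iter i=-1: | res := 8 | iter i=0: | res := 8 | iter i=1: | res := 8 | result 8; calc_v2: tmp := 6 | (abs((a * b)) != (tmp + a)): true | b := 2 | cur := 0 | iter i=0: | cur := -2 | iter j=0: | cur := -2 | iter j=1: | cur := -2 | iter i=1: | cur := -4 | iter j=0: | cur := -3 | iter j=1: | cur := -2 | iter i=2: | cur := -4 | iter j=0: | cur := -2 | iter j=1: | cur := 0 | iter i=3: | cur := -2 | iter j=0: | cur := 1 | iter j=1: | cur := 4 | res := 1 | iter i=-2: | res := 8 | iter i=-1: | res := 8 | iter i=0: | res := 8 | iter i=1: | res := 8 | result 8; agreement on 8.
Sweeping the whole domain (25 inputs) finds no disagreement.
verdict: equivalent


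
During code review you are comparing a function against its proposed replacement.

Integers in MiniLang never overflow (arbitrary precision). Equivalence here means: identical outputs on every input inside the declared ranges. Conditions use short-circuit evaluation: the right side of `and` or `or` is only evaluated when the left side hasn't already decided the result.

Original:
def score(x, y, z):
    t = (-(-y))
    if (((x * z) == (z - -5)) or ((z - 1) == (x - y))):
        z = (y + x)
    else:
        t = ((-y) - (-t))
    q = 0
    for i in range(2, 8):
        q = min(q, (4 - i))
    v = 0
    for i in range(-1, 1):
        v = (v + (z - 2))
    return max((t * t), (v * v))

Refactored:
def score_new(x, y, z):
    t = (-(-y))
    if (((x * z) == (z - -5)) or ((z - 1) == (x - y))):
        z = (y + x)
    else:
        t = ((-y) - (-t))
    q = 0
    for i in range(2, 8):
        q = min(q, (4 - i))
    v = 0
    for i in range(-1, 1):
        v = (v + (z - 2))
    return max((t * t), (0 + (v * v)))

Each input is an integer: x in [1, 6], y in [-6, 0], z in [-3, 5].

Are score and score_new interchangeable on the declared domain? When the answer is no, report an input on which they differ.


Although arithmetic usage differs; constant usage differs, 378/378 inputs agree.
verdict: equivalent


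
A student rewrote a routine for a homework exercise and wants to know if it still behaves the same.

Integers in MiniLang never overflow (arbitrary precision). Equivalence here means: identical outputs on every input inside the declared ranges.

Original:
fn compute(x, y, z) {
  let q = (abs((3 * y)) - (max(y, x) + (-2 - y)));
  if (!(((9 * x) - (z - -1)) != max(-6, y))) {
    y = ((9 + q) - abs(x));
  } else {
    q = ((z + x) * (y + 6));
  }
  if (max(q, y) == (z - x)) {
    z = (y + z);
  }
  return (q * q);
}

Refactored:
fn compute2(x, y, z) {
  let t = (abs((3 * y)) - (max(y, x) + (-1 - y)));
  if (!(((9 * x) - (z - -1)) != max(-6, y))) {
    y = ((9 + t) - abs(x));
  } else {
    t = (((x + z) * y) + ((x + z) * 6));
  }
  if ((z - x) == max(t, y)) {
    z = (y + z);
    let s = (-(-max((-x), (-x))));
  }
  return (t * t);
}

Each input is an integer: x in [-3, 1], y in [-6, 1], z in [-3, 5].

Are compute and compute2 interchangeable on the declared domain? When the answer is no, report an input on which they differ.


Take x=0, y=-6, z=5.
compute: q becomes 14; next (!(((9 * x) - (z - -1)) != max(-6, y))) evaluates to true; next y becomes 23; next (max(q, y) == (z - x)) evaluates to false; next final value 196
compute2: t becomes 13; next (!(((9 * x) - (z - -1)) != max(-6, y))) evaluates to true; next y becomes 22; next ((z - x) == max(t, y)) evaluates to false; next final value 169
196 and 169 differ, so these are not the same function on this domain.
verdict: not equivalent; witness: x=0, y=-6, z=5


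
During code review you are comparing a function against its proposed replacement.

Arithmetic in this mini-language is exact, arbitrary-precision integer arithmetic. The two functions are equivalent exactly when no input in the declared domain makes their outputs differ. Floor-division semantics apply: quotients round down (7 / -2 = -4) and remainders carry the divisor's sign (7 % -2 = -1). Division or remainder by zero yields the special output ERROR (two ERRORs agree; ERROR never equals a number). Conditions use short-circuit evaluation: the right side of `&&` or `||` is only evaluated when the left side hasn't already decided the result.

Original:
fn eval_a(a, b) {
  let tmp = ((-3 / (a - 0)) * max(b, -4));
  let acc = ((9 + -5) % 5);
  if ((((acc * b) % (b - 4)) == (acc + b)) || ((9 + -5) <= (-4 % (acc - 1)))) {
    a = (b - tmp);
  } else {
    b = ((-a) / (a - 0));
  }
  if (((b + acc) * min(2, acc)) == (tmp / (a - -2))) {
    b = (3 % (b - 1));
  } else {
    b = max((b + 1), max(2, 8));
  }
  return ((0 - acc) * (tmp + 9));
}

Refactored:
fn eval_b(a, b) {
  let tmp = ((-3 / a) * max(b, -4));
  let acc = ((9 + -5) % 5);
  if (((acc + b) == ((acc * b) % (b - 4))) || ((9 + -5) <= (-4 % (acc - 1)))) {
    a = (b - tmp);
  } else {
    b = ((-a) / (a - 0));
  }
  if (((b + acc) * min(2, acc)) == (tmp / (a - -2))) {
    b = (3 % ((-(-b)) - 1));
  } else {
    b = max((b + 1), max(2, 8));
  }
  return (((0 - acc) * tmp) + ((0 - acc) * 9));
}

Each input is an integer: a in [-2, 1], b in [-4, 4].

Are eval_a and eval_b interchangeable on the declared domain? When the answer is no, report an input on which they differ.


The two versions differ — the changes include arithmetic usage differs.
Spot check at a=0, b=1 — eval_a: divide-by-zero, output ERROR. eval_b: divide-by-zero, output ERROR. Both give ERROR.
Sweeping the whole domain (36 inputs) finds no disagreement.
verdict: equivalent


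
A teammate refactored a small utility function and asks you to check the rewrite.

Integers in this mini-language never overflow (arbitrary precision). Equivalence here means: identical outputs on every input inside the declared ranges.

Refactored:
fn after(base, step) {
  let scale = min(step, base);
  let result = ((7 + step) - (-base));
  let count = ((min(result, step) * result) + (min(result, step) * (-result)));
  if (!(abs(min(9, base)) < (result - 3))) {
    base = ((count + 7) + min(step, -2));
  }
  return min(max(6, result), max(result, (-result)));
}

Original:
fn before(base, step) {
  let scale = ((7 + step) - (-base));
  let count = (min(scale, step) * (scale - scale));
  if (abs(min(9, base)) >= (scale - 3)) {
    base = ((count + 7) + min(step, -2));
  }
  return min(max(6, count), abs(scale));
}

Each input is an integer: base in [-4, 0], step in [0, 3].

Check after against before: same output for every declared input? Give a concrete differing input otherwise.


base=-3, step=3 yields 6 from before but 7 from after.
verdict: not equivalent; witness: base=-3, step=3


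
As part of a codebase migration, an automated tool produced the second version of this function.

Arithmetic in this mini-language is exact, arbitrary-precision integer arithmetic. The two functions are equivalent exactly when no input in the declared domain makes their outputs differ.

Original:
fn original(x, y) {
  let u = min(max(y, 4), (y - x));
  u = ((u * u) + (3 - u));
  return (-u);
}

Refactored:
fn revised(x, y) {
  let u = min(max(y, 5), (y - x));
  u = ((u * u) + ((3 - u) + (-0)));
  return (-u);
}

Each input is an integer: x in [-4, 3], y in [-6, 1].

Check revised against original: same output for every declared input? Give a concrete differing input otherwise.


Try x=-4, y=1.
original: u=4, then u=15, then returns -15
revised: u=5, then u=23, then returns -23
-15 against -23: the behavior changed.
verdict: not equivalent; witness: x=-4, y=1


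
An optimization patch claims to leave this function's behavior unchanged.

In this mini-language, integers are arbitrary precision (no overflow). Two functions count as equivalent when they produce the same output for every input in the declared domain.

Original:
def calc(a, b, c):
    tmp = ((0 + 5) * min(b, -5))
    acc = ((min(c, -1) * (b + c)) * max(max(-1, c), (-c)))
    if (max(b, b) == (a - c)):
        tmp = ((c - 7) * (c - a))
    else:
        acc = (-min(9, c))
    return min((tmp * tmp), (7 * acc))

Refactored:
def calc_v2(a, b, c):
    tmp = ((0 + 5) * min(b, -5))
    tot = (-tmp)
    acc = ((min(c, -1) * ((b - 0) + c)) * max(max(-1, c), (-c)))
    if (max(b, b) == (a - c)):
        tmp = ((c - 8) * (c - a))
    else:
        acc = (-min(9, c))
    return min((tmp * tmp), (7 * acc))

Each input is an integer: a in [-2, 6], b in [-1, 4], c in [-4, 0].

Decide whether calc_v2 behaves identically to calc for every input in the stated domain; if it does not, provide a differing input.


There is a counterexample at a=-2, b=1, c=-3: 100 on one side, 121 on the other.
calc: tmp=-25, then acc=18, then (max(b, b) == (a - c)) is true, then tmp=10, then returns 100
calc_v2: tmp=-25, then tot=25, then acc=18, then (max(b, b) == (a - c)) is true, then tmp=11, then returns 121
verdict: not equivalent; witness: a=-2, b=1, c=-3


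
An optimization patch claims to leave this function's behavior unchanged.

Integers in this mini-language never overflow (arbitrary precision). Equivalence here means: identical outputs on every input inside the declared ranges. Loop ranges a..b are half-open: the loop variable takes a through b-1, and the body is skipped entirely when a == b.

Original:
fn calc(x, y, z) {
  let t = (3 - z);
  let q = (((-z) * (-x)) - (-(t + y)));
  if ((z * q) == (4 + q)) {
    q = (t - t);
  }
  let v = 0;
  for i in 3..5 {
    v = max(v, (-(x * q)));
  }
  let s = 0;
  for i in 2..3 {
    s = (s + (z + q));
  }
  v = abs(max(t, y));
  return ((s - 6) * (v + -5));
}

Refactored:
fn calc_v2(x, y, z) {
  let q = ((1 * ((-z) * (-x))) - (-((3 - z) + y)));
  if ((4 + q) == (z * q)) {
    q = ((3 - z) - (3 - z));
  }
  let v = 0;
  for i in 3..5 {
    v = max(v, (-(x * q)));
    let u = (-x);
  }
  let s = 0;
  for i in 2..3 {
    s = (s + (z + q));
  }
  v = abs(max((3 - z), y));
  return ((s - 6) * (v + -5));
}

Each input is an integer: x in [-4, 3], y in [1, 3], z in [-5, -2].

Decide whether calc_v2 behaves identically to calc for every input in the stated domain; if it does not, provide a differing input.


This is a faithful refactor — constant usage differs; arithmetic usage differs; local variable names differ, but the computed results match everywhere.
As a probe, take x=0, y=3, z=-2: calc runs t becomes 5; next q becomes 8; next ((z * q) == (4 + q)) evaluates to false; next v becomes 0; next at i=3:; next v becomes 0; next at i=4:; next v becomes 0; next s becomes 0; next at i=2:; next s becomes 6; next v becomes 5; next final value 0; calc_v2 runs q becomes 8; next ((4 + q) == (z * q)) evaluates to false; next v becomes 0; next at i=3:; next v becomes 0; next u becomes 0; next at i=4:; next v becomes 0; next u becomes 0; next s becomes 0; next at i=2:; next s becomes 6; next v becomes 5; next final value 0; both end at 0.
An exhaustive pass over the 96 declared inputs shows identical outputs.
verdict: equivalent


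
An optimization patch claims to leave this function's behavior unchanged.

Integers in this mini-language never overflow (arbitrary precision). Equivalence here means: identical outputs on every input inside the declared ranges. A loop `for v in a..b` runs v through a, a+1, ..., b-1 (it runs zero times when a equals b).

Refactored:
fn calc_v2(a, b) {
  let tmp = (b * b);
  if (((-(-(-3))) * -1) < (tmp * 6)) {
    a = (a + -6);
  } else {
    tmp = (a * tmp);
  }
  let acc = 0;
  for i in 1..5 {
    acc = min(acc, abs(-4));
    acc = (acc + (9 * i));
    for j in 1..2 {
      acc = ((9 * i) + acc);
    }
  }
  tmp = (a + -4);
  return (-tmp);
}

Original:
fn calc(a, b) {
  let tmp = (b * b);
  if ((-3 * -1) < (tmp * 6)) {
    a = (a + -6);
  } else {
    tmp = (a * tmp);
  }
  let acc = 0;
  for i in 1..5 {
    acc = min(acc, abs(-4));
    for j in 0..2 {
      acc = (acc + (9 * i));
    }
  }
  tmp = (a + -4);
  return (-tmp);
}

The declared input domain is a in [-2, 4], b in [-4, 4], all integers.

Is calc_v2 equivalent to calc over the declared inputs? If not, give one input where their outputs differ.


The two are interchangeable: arithmetic usage differs; also statement counts differ; also loop structure differs; also constant usage differs, and every declared input agrees.
One worked example (a=3, b=2) — calc: tmp := 4 | ((-3 * -1) < (tmp * 6)): true | a := -3 | acc := 0 | iter i=1: | acc := 0 | iter j=0: | acc := 9 | iter j=1: | acc := 18 | iter i=2: | acc := 4 | iter j=0: | acc := 22 | iter j=1: | acc := 40 | iter i=3: | acc := 4 | iter j=0: | acc := 31 | iter j=1: | acc := 58 | iter i=4: | acc := 4 | iter j=0: | acc := 40 | iter j=1: | acc := 76 | tmp := -7 | result 7; calc_v2: tmp := 4 | (((-(-(-3))) * -1) < (tmp * 6)): true | a := -3 | acc := 0 | iter i=1: | acc := 0 | acc := 9 | iter j=1: | acc := 18 | iter i=2: | acc := 4 | acc := 22 | iter j=1: | acc := 40 | iter i=3: | acc := 4 | acc := 31 | iter j=1: | acc := 58 | iter i=4: | acc := 4 | acc := 40 | iter j=1: | acc := 76 | tmp := -7 | result 7; agreement on 7.
Across all 63 domain points the two functions coincide.
verdict: equivalent


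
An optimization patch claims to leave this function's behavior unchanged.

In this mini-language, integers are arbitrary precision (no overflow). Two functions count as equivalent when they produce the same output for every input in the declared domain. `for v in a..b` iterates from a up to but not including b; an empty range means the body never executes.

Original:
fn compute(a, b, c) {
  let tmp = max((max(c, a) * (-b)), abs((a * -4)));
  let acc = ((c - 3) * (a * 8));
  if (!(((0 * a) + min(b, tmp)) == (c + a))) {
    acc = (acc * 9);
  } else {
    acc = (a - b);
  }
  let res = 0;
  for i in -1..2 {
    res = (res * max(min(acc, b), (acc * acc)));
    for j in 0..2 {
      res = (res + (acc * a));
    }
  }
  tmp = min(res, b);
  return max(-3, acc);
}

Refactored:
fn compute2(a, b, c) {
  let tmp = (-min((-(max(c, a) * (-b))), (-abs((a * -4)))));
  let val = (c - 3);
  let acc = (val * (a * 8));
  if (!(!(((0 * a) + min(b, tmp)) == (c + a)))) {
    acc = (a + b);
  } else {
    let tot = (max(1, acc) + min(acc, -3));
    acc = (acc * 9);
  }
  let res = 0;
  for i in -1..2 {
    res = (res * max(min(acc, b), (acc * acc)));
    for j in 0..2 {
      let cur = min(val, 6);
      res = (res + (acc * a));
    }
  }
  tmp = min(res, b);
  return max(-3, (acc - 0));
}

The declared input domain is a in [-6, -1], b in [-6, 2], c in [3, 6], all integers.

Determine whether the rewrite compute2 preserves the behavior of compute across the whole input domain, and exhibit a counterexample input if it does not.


Try a=-4, b=2, c=6.
compute: tmp := 16 | acc := -96 | (!(((0 * a) + min(b, tmp)) == (c + a))): false | acc := -6 | res := 0 | iter i=-1: | res := 0 | iter j=0: | res := 24 | iter j=1: | res := 48 | iter i=0: | res := 1728 | iter j=0: | res := 1752 | iter j=1: | res := 1776 | iter i=1: | res := 63936 | iter j=0: | res := 63960 | iter j=1: | res := 63984 | tmp := 2 | result -3
compute2: tmp := 16 | val := 3 | acc := -96 | (!(!(((0 * a) + min(b, tmp)) == (c + a)))): true | acc := -2 | res := 0 | iter i=-1: | res := 0 | iter j=0: | cur := 3 | res := 8 | iter j=1: | cur := 3 | res := 16 | iter i=0: | res := 64 | iter j=0: | cur := 3 | res := 72 | iter j=1: | cur := 3 | res := 80 | iter i=1: | res := 320 | iter j=0: | cur := 3 | res := 328 | iter j=1: | cur := 3 | res := 336 | tmp := 2 | result -2
-3 vs -2 — the two versions disagree here.
verdict: not equivalent; witness: a=-4, b=2, c=6
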